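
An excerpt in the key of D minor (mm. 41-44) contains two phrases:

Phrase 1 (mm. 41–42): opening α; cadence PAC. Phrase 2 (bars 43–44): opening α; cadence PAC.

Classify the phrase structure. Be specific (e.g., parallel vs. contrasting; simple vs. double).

repeated phrase

Both phrases have the same opening (α) and the same cadence (perfect authentic cadence): the second is a restatement, not a consequent, so this is a repeated phrase rather than a period.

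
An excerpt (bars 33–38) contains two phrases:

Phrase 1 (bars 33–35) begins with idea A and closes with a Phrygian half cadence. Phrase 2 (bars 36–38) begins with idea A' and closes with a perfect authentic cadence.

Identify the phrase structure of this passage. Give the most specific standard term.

Phrase 1 ends with a Phrygian half cadence (weaker) and phrase 2 with a perfect authentic cadence (stronger): antecedent + consequent = a period.
The two phrases open with the same material (A / A'), so the period is parallel.

parallel period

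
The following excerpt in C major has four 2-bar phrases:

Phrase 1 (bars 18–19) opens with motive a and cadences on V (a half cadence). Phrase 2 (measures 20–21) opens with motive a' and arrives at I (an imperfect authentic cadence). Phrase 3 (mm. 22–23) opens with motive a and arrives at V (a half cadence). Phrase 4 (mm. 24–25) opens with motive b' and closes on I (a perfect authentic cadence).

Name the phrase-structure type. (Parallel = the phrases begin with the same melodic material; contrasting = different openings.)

Four phrases in two halves: the first half (measures 18–21) ends with an imperfect authentic cadence, the second (measures 22–25) with a perfect authentic cadence — a large antecedent–consequent pair, i.e. a double period.
Phrase 3 begins with the same material as phrase 1, making it parallel.

parallel double period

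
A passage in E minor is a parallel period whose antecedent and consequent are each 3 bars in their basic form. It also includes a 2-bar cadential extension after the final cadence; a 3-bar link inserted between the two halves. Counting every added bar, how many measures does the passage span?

Basic parallel period: 3 + 3 = 6 bars.
6 (basic form) + 2 (cadential extension) + 3 (link) = 11.

11 measures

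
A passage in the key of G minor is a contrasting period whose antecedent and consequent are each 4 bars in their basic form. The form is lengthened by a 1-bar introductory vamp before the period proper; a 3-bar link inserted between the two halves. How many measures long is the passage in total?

Basic contrasting period: 4 + 4 = 8 bars.
8 (basic form) + 1 (introduction) + 3 (link) = 12.

12 measures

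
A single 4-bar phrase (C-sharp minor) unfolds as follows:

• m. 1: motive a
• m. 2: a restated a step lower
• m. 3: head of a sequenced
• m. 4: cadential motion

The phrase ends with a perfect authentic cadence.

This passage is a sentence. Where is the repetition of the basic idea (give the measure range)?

The presentation of a sentence is the basic idea (bar 1) plus its repetition (bar 2); the repetition of the basic idea is therefore bar 2.

measures 2–2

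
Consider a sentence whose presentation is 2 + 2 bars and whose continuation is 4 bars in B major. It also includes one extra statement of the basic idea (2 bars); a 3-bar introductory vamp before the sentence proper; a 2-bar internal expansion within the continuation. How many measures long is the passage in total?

15 measures

Basic sentence: 2 + 2 + 4 = 8 bars.
8 (basic form) + 2 (extra statement) + 3 (introduction) + 2 (internal expansion) = 15.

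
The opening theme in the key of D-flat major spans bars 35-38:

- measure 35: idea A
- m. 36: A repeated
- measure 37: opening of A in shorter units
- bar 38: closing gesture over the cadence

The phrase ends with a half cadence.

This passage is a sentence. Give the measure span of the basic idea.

The presentation of a sentence is the basic idea (m. 35) plus its repetition (m. 36); the basic idea is therefore m. 35.

measures 35–35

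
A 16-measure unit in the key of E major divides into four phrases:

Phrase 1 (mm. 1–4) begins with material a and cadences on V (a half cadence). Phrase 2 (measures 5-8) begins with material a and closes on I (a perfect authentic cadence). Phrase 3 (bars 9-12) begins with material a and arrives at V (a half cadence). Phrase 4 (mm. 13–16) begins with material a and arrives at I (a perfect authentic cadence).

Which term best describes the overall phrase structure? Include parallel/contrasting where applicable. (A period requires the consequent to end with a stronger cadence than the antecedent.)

repeated period

The cadence pattern HC–PAC–HC–PAC is weak–strong twice, and phrases 3–4 restate phrases 1–2: a period heard twice, not a double period (which would end weakly at phrase 2).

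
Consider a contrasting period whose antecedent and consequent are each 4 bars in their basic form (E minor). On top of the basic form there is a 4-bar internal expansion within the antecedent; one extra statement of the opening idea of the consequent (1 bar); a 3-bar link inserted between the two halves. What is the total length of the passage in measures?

16 measures

Basic contrasting period: 4 + 4 = 8 bars.
8 (basic form) + 4 (internal expansion) + 1 (extra statement) + 3 (link) = 16.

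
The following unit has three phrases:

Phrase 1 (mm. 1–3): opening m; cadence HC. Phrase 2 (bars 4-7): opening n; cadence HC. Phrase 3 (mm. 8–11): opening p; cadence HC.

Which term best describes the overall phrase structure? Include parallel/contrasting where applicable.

phrase group

The final phrase closes with a half cadence, which is not stronger than the preceding half cadence; the 3 phrases lack an overall antecedent–consequent design and so form a phrase group.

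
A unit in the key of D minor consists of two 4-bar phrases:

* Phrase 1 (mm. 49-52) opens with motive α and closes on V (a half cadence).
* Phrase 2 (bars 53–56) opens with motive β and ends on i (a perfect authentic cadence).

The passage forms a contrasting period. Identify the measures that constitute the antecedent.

The antecedent is the phrase ending with the weaker cadence (half cadence, phrase 1) and the consequent the one ending more conclusively (perfect authentic cadence, phrase 2); the antecedent is mm. 49–52.

measures 49–52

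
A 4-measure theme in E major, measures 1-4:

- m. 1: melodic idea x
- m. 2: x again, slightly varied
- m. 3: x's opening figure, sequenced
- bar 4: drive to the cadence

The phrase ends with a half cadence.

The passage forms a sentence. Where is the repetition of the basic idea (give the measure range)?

measures 2–2

The presentation of a sentence is the basic idea (measure 1) plus its repetition (m. 2); the repetition of the basic idea is therefore m. 2.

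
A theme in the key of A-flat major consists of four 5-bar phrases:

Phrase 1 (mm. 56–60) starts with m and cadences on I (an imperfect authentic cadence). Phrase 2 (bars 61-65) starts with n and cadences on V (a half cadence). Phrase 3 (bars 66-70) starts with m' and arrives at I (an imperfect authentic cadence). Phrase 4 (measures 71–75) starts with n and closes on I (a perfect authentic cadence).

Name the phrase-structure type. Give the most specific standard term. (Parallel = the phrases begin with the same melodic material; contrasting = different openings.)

Four phrases in two halves: the first half (mm. 56–65) ends with a half cadence, the second (mm. 66-75) with a perfect authentic cadence — a large antecedent–consequent pair, i.e. a double period.
Phrase 3 begins with the same material as phrase 1, making it parallel.

parallel double period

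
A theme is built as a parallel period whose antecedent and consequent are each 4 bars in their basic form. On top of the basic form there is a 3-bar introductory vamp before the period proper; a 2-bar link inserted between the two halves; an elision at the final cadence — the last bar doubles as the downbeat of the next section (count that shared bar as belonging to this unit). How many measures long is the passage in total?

Basic parallel period: 4 + 4 = 8 bars.
8 (basic form) + 3 (introduction) + 2 (link) = 13.
The elision shares a bar with the next section but does not change this unit's count.

13 measures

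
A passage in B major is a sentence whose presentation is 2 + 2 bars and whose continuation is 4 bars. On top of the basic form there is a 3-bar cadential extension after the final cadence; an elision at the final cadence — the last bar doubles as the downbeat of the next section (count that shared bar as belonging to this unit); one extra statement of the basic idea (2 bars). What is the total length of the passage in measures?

13 measures

Basic sentence: 2 + 2 + 4 = 8 bars.
8 (basic form) + 3 (cadential extension) + 2 (extra statement) = 13.
The elision shares a bar with the next section but does not change this unit's count.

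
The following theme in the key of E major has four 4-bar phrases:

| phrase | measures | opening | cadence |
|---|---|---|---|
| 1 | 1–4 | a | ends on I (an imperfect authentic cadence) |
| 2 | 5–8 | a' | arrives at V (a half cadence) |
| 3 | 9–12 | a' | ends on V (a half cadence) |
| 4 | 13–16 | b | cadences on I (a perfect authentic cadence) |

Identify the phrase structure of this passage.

parallel double period

Four phrases in two halves: the first half (mm. 1–8) ends with a half cadence, the second (bars 9–16) with a perfect authentic cadence — a large antecedent–consequent pair, i.e. a double period.
Phrase 3 begins with the same material as phrase 1, making it parallel.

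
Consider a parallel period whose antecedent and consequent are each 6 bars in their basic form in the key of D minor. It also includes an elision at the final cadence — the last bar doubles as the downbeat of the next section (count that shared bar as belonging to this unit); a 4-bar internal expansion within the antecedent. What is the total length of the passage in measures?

Basic parallel period: 6 + 6 = 12 bars.
12 (basic form) + 4 (internal expansion) = 16.
The elision shares a bar with the next section but does not change this unit's count.

16 measures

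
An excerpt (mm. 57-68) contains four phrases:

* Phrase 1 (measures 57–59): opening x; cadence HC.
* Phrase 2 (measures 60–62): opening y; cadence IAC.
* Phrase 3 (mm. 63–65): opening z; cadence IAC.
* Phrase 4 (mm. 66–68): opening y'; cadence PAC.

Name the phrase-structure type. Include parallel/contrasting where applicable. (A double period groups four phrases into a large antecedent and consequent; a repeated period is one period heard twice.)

contrasting double period

Four phrases in two halves: the first half (measures 57-62) ends with an imperfect authentic cadence, the second (mm. 63–68) with a perfect authentic cadence — a large antecedent–consequent pair, i.e. a double period.
Phrase 3 begins with different material from phrase 1, making it contrasting.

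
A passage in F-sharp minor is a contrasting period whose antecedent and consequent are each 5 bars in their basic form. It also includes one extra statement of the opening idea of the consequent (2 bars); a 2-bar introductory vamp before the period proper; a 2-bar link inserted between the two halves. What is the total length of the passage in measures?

Basic contrasting period: 5 + 5 = 10 bars.
10 (basic form) + 2 (extra statement) + 2 (introduction) + 2 (link) = 16.

16 measures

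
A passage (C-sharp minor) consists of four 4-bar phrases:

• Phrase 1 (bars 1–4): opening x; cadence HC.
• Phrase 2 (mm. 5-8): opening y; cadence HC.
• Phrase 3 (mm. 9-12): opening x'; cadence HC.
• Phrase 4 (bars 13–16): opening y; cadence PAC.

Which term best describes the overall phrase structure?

Four phrases in two halves: the first half (bars 1-8) ends with a half cadence, the second (mm. 9–16) with a perfect authentic cadence — a large antecedent–consequent pair, i.e. a double period.
Phrase 3 begins with the same material as phrase 1, making it parallel.

parallel double period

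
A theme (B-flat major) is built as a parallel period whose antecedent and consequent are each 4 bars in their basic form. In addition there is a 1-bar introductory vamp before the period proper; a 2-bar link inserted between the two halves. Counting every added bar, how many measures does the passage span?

11 measures

Basic parallel period: 4 + 4 = 8 bars.
8 (basic form) + 1 (introduction) + 2 (link) = 11.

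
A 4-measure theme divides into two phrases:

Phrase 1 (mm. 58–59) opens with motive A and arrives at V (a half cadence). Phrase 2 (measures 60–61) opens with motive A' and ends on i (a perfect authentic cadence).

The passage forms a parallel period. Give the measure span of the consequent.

measures 60–61

The phrase ending with the weaker cadence (half cadence) is the antecedent; the one ending more conclusively (perfect authentic cadence) is the consequent. The consequent is measures 60–61.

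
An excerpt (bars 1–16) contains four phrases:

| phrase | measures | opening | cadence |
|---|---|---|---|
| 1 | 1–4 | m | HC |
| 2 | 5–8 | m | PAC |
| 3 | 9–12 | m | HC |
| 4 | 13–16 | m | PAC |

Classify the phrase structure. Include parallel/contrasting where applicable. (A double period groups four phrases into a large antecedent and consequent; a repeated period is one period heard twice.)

repeated period

The cadence pattern HC–PAC–HC–PAC is weak–strong twice, and phrases 3–4 restate phrases 1–2: a period heard twice, not a double period (which would end weakly at phrase 2).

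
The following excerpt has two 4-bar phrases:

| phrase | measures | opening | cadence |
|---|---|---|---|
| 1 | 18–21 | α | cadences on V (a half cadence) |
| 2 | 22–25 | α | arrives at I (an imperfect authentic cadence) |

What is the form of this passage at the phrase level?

parallel period

Phrase 1 ends with a half cadence (weaker) and phrase 2 with an imperfect authentic cadence (stronger): antecedent + consequent = a period.
The two phrases open with the same material (α / α), so the period is parallel.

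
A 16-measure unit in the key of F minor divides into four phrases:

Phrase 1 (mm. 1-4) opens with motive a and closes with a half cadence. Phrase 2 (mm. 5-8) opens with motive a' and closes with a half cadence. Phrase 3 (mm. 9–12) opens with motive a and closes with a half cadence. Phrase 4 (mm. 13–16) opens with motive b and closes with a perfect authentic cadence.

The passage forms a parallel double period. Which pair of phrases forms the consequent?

phrases 3 and 4

In a double period the first pair of phrases (ending half cadence) is the large antecedent and the second pair (ending perfect authentic cadence) is the large consequent; the consequent is phrases 3 and 4.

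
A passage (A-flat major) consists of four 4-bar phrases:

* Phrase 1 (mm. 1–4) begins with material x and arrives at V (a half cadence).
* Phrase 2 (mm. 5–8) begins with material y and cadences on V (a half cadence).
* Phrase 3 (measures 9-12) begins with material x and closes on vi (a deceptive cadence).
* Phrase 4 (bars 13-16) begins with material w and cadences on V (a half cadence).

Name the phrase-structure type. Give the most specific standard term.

Phrase 4 ends with a half cadence, no stronger than phrase 2's half cadence, so the four phrases do not form a double period; nor do phrases 3–4 duplicate 1–2, so it is not a repeated period. With no phrase reaching a conclusive cadence, the passage is a phrase group.

phrase group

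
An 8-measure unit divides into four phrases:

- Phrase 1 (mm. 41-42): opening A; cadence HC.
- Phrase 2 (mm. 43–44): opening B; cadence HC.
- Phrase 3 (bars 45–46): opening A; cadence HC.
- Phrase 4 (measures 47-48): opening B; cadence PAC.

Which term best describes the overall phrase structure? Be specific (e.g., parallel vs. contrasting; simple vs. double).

parallel double period

Four phrases in two halves: the first half (mm. 41–44) ends with a half cadence, the second (bars 45–48) with a perfect authentic cadence — a large antecedent–consequent pair, i.e. a double period.
Phrase 3 begins with the same material as phrase 1, making it parallel.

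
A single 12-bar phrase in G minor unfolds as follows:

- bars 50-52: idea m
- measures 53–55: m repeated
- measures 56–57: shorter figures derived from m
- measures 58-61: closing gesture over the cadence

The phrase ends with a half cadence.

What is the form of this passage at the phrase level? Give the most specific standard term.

Basic idea (measures 50-52) + its repetition (mm. 53–55) form the presentation; fragmentation and cadence (mm. 56-61) form the continuation — the 12-bar whole is a sentence.

sentence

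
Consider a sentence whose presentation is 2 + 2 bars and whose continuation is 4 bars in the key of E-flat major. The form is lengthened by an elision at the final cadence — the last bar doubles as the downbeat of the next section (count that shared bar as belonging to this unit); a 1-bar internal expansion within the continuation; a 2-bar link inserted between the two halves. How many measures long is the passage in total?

11 measures

Basic sentence: 2 + 2 + 4 = 8 bars.
8 (basic form) + 1 (internal expansion) + 2 (link) = 11.
The elision shares a bar with the next section but does not change this unit's count.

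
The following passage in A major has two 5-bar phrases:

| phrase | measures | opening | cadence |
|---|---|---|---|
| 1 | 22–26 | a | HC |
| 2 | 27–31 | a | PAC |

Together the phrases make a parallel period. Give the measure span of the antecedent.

measures 22–26

The phrase ending with the weaker cadence (half cadence) is the antecedent; the one ending more conclusively (perfect authentic cadence) is the consequent. The antecedent is measures 22–26.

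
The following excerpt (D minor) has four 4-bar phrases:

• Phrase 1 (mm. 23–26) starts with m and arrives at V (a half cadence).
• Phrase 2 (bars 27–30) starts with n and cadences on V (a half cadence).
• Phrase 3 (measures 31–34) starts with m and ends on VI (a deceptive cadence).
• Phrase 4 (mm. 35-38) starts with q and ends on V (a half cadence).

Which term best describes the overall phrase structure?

phrase group

Phrase 4 ends with a half cadence, no stronger than phrase 2's half cadence, so the four phrases do not form a double period; nor do phrases 3–4 duplicate 1–2, so it is not a repeated period. With no phrase reaching a conclusive cadence, the passage is a phrase group.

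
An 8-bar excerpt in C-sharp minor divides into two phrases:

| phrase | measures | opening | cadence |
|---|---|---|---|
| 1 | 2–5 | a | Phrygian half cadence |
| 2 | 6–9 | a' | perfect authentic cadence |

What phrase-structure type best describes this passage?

Phrase 1 ends with a Phrygian half cadence (weaker) and phrase 2 with a perfect authentic cadence (stronger): antecedent + consequent = a period.
The two phrases open with the same material (a / a'), so the period is parallel.

parallel period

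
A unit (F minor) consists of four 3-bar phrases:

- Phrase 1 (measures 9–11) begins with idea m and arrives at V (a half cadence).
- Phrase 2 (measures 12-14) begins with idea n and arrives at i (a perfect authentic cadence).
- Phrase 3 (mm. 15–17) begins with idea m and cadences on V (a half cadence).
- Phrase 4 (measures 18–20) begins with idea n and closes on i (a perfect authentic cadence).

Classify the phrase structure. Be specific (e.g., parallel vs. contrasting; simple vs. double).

repeated period

The cadence pattern HC–PAC–HC–PAC is weak–strong twice, and phrases 3–4 restate phrases 1–2: a period heard twice, not a double period (which would end weakly at phrase 2).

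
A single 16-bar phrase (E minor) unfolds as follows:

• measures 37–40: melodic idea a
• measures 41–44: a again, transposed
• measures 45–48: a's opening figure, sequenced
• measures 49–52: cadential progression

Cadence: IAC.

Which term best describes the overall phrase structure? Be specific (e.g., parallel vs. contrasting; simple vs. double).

sentence

Basic idea (bars 37-40) + its repetition (bars 41–44) form the presentation; fragmentation and cadence (mm. 45–52) form the continuation — the 16-bar whole is a sentence.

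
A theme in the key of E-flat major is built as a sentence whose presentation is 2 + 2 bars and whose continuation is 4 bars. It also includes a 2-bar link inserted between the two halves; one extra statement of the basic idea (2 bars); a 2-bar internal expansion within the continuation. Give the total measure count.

Basic sentence: 2 + 2 + 4 = 8 bars.
8 (basic form) + 2 (link) + 2 (extra statement) + 2 (internal expansion) = 14.

14 measures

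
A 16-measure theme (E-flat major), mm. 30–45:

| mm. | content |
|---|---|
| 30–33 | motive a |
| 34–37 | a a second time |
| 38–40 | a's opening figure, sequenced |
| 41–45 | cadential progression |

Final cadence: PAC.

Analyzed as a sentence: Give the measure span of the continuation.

After the presentation (measures 30–37), the continuation covers the fragmentation through the cadence: measures 38-45.

measures 38–45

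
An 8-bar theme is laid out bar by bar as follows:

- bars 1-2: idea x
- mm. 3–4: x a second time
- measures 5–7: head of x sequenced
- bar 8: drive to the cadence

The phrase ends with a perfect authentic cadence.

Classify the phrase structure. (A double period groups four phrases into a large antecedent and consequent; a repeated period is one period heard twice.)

sentence

Basic idea (measures 1–2) + its repetition (mm. 3–4) form the presentation; fragmentation and cadence (mm. 5–8) form the continuation — the 8-bar whole is a sentence.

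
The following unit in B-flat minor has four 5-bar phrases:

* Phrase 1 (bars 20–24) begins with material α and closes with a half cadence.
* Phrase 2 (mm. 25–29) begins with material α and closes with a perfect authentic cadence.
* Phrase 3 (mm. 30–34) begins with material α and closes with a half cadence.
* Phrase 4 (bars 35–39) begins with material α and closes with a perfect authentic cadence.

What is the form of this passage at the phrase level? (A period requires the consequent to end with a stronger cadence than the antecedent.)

repeated period

The cadence pattern HC–PAC–HC–PAC is weak–strong twice, and phrases 3–4 restate phrases 1–2: a period heard twice, not a double period (which would end weakly at phrase 2).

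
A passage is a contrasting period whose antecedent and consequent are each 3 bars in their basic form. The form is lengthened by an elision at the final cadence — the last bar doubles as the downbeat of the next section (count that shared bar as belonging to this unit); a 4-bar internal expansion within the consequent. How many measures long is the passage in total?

Basic contrasting period: 3 + 3 = 6 bars.
6 (basic form) + 4 (internal expansion) = 10.
The elision shares a bar with the next section but does not change this unit's count.

10 measures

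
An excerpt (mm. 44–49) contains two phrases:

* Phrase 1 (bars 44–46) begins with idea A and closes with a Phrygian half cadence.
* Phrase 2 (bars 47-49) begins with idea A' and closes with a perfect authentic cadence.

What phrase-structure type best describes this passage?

parallel period

Phrase 1 ends with a Phrygian half cadence (weaker) and phrase 2 with a perfect authentic cadence (stronger): antecedent + consequent = a period.
The two phrases open with the same material (A / A'), so the period is parallel.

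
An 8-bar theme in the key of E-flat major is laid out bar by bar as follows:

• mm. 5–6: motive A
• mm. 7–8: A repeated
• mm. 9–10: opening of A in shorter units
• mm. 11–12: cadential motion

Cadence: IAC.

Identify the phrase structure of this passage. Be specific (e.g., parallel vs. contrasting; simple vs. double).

sentence

Basic idea (mm. 5–6) + its repetition (mm. 7-8) form the presentation; fragmentation and cadence (bars 9–12) form the continuation — the 8-bar whole is a sentence.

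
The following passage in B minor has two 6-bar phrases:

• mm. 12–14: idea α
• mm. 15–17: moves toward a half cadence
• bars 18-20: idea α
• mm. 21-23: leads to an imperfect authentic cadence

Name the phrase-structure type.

Phrase 1 ends with a half cadence (weaker) and phrase 2 with an imperfect authentic cadence (stronger): antecedent + consequent = a period.
The two phrases open with the same material (α / α), so the period is parallel.

parallel period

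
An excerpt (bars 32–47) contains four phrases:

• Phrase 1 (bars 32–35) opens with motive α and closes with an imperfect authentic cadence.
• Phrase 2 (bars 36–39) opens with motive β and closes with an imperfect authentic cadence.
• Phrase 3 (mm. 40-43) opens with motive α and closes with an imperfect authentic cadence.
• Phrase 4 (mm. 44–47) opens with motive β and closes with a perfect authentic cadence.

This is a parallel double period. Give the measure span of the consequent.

measures 40–47

In a double period the first pair of phrases (ending imperfect authentic cadence) is the large antecedent and the second pair (ending perfect authentic cadence) is the large consequent; the consequent is measures 40–47.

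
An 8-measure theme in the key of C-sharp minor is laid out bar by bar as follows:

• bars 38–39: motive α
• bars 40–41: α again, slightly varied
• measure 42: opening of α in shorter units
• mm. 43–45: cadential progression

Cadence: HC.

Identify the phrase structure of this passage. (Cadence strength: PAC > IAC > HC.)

sentence

Basic idea (mm. 38–39) + its repetition (measures 40-41) form the presentation; fragmentation and cadence (mm. 42–45) form the continuation — the 8-bar whole is a sentence.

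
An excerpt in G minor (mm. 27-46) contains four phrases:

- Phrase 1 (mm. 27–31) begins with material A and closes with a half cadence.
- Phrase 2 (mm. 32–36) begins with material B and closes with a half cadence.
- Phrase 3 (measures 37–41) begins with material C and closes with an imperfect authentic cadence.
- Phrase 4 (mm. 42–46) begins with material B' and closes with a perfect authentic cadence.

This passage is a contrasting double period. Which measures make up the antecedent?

In a double period the four phrases pair into a large antecedent (phrases 1–2, ending half cadence) and a large consequent (phrases 3–4, ending perfect authentic cadence). The antecedent spans mm. 27–36.

measures 27–36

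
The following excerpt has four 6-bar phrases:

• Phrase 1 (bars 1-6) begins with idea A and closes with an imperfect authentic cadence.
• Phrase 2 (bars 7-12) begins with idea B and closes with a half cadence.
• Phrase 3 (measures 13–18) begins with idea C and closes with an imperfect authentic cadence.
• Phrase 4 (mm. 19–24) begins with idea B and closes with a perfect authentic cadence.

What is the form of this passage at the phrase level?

contrasting double period

Four phrases in two halves: the first half (mm. 1–12) ends with a half cadence, the second (bars 13–24) with a perfect authentic cadence — a large antecedent–consequent pair, i.e. a double period.
Phrase 3 begins with different material from phrase 1, making it contrasting.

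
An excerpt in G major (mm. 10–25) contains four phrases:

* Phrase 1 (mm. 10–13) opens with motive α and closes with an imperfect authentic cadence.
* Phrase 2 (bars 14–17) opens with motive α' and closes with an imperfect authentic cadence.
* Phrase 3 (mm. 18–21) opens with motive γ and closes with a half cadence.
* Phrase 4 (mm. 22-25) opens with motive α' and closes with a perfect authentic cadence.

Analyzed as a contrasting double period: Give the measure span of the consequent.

measures 18–25

In a double period the four phrases pair into a large antecedent (phrases 1–2, ending imperfect authentic cadence) and a large consequent (phrases 3–4, ending perfect authentic cadence). The consequent spans measures 18–25.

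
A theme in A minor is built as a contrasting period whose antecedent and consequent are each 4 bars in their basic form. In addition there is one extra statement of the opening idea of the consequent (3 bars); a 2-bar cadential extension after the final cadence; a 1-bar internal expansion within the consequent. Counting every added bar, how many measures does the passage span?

14 measures

Basic contrasting period: 4 + 4 = 8 bars.
8 (basic form) + 3 (extra statement) + 2 (cadential extension) + 1 (internal expansion) = 14.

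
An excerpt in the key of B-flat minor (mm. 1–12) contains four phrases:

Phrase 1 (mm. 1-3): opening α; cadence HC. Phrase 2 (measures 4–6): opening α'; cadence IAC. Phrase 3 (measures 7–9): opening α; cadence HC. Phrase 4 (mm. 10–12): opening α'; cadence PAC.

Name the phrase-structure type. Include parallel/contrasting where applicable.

parallel double period

Four phrases in two halves: the first half (mm. 1-6) ends with an imperfect authentic cadence, the second (mm. 7–12) with a perfect authentic cadence — a large antecedent–consequent pair, i.e. a double period.
Phrase 3 begins with the same material as phrase 1, making it parallel.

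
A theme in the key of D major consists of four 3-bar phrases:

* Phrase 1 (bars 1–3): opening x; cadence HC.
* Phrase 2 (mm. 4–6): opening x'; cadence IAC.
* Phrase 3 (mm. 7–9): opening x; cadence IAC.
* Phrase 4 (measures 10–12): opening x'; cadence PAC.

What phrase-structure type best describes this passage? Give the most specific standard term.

parallel double period

Four phrases in two halves: the first half (mm. 1–6) ends with an imperfect authentic cadence, the second (mm. 7–12) with a perfect authentic cadence — a large antecedent–consequent pair, i.e. a double period.
Phrase 3 begins with the same material as phrase 1, making it parallel.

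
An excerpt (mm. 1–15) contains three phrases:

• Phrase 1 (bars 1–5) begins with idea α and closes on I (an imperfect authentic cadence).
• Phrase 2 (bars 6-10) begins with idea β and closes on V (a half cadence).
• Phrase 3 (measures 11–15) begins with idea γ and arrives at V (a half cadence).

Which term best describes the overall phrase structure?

phrase group

The final phrase closes with a half cadence, which is not stronger than the preceding half cadence; the 3 phrases lack an overall antecedent–consequent design and so form a phrase group.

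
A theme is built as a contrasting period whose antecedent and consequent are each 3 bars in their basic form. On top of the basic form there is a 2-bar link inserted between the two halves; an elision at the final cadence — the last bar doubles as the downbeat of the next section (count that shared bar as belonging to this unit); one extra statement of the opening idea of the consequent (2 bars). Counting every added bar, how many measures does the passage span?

10 measures

Basic contrasting period: 3 + 3 = 6 bars.
6 (basic form) + 2 (link) + 2 (extra statement) = 10.
The elision shares a bar with the next section but does not change this unit's count.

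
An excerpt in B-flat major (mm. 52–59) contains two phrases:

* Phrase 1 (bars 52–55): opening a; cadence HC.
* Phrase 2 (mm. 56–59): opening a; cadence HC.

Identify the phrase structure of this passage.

repeated phrase

Both phrases have the same opening (a) and the same cadence (half cadence): the second is a restatement, not a consequent, so this is a repeated phrase rather than a period.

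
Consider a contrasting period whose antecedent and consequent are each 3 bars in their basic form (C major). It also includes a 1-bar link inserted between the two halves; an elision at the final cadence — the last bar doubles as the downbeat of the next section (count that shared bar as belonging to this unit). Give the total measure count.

7 measures

Basic contrasting period: 3 + 3 = 6 bars.
6 (basic form) + 1 (link) = 7.
The elision shares a bar with the next section but does not change this unit's count.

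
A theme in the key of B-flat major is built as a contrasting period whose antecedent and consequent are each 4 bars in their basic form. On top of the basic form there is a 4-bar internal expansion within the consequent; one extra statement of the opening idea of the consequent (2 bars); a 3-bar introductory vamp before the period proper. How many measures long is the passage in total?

Basic contrasting period: 4 + 4 = 8 bars.
8 (basic form) + 4 (internal expansion) + 2 (extra statement) + 3 (introduction) = 17.

17 measures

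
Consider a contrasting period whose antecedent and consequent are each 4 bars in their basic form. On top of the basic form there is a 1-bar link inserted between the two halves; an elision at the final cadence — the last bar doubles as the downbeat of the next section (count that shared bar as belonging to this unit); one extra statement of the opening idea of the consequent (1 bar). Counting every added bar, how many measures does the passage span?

10 measures

Basic contrasting period: 4 + 4 = 8 bars.
8 (basic form) + 1 (link) + 1 (extra statement) = 10.
The elision shares a bar with the next section but does not change this unit's count.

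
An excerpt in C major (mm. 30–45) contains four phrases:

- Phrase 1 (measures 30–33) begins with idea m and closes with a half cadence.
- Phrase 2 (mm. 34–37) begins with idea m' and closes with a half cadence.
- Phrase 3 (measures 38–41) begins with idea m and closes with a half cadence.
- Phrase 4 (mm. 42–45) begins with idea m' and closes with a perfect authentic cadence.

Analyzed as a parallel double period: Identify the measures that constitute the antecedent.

In a double period the four phrases pair into a large antecedent (phrases 1–2, ending half cadence) and a large consequent (phrases 3–4, ending perfect authentic cadence). The antecedent spans measures 30–37.

measures 30–37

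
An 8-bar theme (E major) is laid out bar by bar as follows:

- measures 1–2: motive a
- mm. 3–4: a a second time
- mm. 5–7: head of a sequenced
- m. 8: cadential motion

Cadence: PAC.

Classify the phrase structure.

sentence

Basic idea (measures 1–2) + its repetition (measures 3-4) form the presentation; fragmentation and cadence (bars 5–8) form the continuation — the 8-bar whole is a sentence.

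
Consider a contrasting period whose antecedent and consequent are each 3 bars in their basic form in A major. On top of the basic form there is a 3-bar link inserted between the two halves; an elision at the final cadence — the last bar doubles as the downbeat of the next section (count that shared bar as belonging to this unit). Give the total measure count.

9 measures

Basic contrasting period: 3 + 3 = 6 bars.
6 (basic form) + 3 (link) = 9.
The elision shares a bar with the next section but does not change this unit's count.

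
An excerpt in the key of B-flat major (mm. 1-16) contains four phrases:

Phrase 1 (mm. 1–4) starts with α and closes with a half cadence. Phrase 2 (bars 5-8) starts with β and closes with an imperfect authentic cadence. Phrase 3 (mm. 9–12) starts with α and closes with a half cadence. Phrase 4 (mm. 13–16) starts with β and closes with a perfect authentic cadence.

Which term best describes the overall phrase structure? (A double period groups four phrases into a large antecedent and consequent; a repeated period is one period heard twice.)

parallel double period

Four phrases in two halves: the first half (measures 1–8) ends with an imperfect authentic cadence, the second (measures 9–16) with a perfect authentic cadence — a large antecedent–consequent pair, i.e. a double period.
Phrase 3 begins with the same material as phrase 1, making it parallel.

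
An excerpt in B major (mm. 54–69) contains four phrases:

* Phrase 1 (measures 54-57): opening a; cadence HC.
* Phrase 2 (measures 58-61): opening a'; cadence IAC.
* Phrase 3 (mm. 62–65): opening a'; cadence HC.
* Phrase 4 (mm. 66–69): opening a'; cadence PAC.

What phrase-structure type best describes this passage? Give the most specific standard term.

parallel double period

Four phrases in two halves: the first half (mm. 54-61) ends with an imperfect authentic cadence, the second (mm. 62–69) with a perfect authentic cadence — a large antecedent–consequent pair, i.e. a double period.
Phrase 3 begins with the same material as phrase 1, making it parallel.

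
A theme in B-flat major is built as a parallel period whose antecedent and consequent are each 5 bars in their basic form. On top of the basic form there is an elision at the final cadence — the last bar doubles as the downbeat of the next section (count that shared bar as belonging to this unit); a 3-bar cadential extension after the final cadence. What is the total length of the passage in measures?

Basic parallel period: 5 + 5 = 10 bars.
10 (basic form) + 3 (cadential extension) = 13.
The elision shares a bar with the next section but does not change this unit's count.

13 measures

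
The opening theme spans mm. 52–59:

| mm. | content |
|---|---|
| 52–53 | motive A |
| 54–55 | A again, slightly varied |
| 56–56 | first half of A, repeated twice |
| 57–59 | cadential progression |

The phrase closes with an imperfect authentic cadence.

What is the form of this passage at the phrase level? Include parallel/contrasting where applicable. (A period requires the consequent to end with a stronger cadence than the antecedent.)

Basic idea (measures 52–53) + its repetition (mm. 54-55) form the presentation; fragmentation and cadence (measures 56–59) form the continuation — the 8-bar whole is a sentence.

sentence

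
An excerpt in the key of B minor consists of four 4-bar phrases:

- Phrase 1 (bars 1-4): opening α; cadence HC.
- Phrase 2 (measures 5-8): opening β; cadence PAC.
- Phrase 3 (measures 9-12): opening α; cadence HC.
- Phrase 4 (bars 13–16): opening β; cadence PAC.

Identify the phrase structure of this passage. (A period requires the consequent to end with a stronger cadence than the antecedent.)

The cadence pattern HC–PAC–HC–PAC is weak–strong twice, and phrases 3–4 restate phrases 1–2: a period heard twice, not a double period (which would end weakly at phrase 2).

repeated period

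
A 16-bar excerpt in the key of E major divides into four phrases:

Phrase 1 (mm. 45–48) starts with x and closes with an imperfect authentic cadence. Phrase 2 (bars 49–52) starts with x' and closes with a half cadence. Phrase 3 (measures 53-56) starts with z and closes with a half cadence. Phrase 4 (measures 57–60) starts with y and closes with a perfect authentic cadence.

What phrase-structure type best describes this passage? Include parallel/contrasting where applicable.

contrasting double period

Four phrases in two halves: the first half (bars 45–52) ends with a half cadence, the second (mm. 53–60) with a perfect authentic cadence — a large antecedent–consequent pair, i.e. a double period.
Phrase 3 begins with different material from phrase 1, making it contrasting.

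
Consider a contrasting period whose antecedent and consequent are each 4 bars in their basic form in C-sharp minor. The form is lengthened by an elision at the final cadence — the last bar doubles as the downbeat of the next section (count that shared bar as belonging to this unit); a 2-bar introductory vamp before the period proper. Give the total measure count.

Basic contrasting period: 4 + 4 = 8 bars.
8 (basic form) + 2 (introduction) = 10.
The elision shares a bar with the next section but does not change this unit's count.

10 measures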